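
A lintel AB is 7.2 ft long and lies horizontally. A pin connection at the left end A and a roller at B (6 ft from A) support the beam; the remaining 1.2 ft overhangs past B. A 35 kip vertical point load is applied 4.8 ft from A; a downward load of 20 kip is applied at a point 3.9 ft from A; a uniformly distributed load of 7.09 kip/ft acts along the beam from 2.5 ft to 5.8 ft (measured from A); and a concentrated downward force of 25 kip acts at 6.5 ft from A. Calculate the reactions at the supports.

Resultant of the distributed load: 7.09 × 3.3 = 23.397 kip at 4.15 ft from A.
Moments about A: B_y·6 − 35·4.8 − 20·3.9 − (7.09·3.3)·4.15 − 25·6.5 = 0 → B_y = 505.59755/6 = 84.2663 ≈ 84.27 kip.
ΣF_y = 0: A_y + 84.2663 − 35 − 20 − 7.09·3.3 − 25 = 0 → A_y = 19.13 kip.
ΣF_x = 0: no horizontal applied forces, so A_x = 0.

A_x = 0, A_y = 19.13 kip, B_y = 84.27 kip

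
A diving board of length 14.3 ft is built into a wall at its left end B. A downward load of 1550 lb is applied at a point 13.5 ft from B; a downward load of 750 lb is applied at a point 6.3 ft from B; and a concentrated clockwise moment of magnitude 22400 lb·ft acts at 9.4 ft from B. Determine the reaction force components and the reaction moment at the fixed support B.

ΣF_x = 0: B_x = 0.
ΣF_y = 0: B_y − 1550 − 750 = 0 → B_y = 2300 lb.
ΣM about B: M_B − 1550·13.5 − 750·6.3 − 22400 = 0 → M_B = 48050 lb·ft.

B_x = 0, B_y = 2300 lb, M_B = 48050 lb·ft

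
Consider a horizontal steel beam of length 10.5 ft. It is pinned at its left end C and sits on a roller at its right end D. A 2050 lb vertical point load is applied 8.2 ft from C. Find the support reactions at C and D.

C_x = 0, C_y = 449.0 lb, D_y = 1601 lb

Taking moments about C: D_y·10.5 − 2050·8.2 = 0 → D_y = 16810/10.5 = 1600.95 ≈ 1601 lb.
ΣF_y = 0: C_y + 1600.95 − 2050 = 0 → C_y = 449.0 lb.
ΣF_x = 0: no horizontal applied forces, so C_x = 0.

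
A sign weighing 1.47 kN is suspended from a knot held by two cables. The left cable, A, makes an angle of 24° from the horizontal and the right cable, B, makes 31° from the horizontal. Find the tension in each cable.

T_A = 1.538 kN, T_B = 1.639 kN

ΣF_x = 0: −T_A·cos24° + T_B·cos31° = 0 → T_B = 1.06577·T_A.
ΣF_y = 0: T_A·sin24° + T_B·sin31° = 1.47.
Substitute: T_A·(0.406737 + 1.06577·0.515038) = 1.47 → T_A = 1.53822 ≈ 1.538 kN.
Then T_B = 1.06577 × 1.53822 = 1.639 kN.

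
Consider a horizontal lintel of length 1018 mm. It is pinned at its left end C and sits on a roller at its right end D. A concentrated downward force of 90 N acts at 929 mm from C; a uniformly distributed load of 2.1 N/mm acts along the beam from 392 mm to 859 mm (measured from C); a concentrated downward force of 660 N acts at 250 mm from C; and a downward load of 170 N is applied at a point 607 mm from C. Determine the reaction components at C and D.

Resultant of the distributed load: 2.1 × 467 = 980.7 N at 625.5 mm from C.
Taking moments about C: D_y·1018 − 90·929 − (2.1·467)·625.5 − 660·250 − 170·607 = 0 → D_y = 965227.85/1018 = 948.161 ≈ 948.2 N.
ΣF_y = 0: C_y + 948.161 − 90 − 2.1·467 − 660 − 170 = 0 → C_y = 952.5 N.
ΣF_x = 0: no horizontal applied forces, so C_x = 0.

C_x = 0, C_y = 952.5 N, D_y = 948.2 N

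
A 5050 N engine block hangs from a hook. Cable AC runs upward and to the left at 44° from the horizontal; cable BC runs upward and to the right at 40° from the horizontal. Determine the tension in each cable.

T_AC = 3890 N, T_BC = 3653 N

ΣF_x = 0: −T_AC·cos44° + T_BC·cos40° = 0 → T_BC = 0.939031·T_AC.
ΣF_y = 0: T_AC·sin44° + T_BC·sin40° = 5050.
Substitute: T_AC·(0.694658 + 0.939031·0.642788) = 5050 → T_AC = 3889.83 ≈ 3890 N.
Then T_BC = 0.939031 × 3889.83 = 3653 N.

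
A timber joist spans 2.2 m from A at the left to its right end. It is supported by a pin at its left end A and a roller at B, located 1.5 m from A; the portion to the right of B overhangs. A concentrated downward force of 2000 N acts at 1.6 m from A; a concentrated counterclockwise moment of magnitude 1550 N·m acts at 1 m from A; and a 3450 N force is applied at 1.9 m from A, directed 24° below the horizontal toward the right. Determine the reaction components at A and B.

ΣM about A: B_y·1.5 − 2000·1.6 + 1550 − 3450·sin24°·1.9 = 0 → B_y = 4316.16/1.5 = 2877.44 ≈ 2877 N.
ΣF_y = 0: A_y + 2877.44 − 2000 − 3450·sin24° = 0 → A_y = 525.8 N.
ΣF_x = 0: A_x + 3450·cos24° = 0 → A_x = -3152 N.

A_x = -3152 N, A_y = 525.8 N, B_y = 2877 N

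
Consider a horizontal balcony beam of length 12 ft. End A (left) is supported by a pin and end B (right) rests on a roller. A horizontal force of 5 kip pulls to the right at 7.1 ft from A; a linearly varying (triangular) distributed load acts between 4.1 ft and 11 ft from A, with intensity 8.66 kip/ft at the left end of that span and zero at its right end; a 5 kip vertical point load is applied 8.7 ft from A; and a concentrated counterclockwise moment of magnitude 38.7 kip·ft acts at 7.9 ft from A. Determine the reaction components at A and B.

A_x = -5.000 kip, A_y = 18.54 kip, B_y = 16.33 kip

Resultant of the triangular load: ½ × 8.66 × 6.9 = 29.877 kip, acting at 6.4 ft from A (one-third of the span from the peak).
Taking moments about A: B_y·12 − (½·8.66·6.9)·6.4 − 5·8.7 + 38.7 = 0 → B_y = 196.0128/12 = 16.3344 ≈ 16.33 kip.
ΣF_y = 0: A_y + 16.3344 − ½·8.66·6.9 − 5 = 0 → A_y = 18.54 kip.
ΣF_x = 0: A_x + 5 = 0 → A_x = -5.000 kip.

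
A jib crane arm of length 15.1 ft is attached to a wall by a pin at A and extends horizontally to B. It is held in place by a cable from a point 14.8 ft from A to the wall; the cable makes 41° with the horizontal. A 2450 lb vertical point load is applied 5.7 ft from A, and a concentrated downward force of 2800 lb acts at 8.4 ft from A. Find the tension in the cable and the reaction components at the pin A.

ΣM about A: T·sin41°·14.8 − 2450·5.7 − 2800·8.4 = 0 → T = 37485/(14.8·0.656059) = 3860.58 ≈ 3861 lb.
ΣF_x = 0: A_x − T·cos41° = 0 → A_x = 3860.58 × 0.75471 = 2914 lb.
ΣF_y = 0: A_y + T·sin41° − 2450 − 2800 = 0 → A_y = 5250 − 3860.58 × 0.656059 = 2717 lb.

T = 3861 lb, A_x = 2914 lb, A_y = 2717 lb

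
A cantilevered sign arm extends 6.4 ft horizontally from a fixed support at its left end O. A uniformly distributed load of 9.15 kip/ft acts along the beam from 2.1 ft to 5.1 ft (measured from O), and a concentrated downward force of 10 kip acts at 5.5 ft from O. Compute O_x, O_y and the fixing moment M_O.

Resultant of the distributed load: 9.15 × 3 = 27.45 kip at 3.6 ft from O.
ΣF_x = 0: O_x = 0.
ΣF_y = 0: O_y − 9.15·3 − 10 = 0 → O_y = 37.45 kip.
ΣM about O: M_O − (9.15·3)·3.6 − 10·5.5 = 0 → M_O = 153.8 kip·ft.

O_x = 0, O_y = 37.45 kip, M_O = 153.8 kip·ft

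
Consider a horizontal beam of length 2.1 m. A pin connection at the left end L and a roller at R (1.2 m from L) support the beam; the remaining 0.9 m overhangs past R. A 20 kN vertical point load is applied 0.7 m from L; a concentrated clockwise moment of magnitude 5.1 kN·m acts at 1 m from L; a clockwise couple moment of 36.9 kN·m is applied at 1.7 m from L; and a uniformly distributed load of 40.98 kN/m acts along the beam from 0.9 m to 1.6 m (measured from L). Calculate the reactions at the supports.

L_x = 0, L_y = -27.86 kN, R_y = 76.55 kN

Resultant of the distributed load: 40.98 × 0.7 = 28.686 kN at 1.25 m from L.
Moments about L: R_y·1.2 − 20·0.7 − 5.1 − 36.9 − (40.98·0.7)·1.25 = 0 → R_y = 91.8575/1.2 = 76.5479 ≈ 76.55 kN.
ΣF_y = 0: L_y + 76.5479 − 20 − 40.98·0.7 = 0 → L_y = -27.86 kN.
ΣF_x = 0: no horizontal applied forces, so L_x = 0.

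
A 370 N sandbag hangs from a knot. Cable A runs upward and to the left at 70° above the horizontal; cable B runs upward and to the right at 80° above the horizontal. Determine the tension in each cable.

T_A = 128.5 N, T_B = 253.1 N

ΣF_x = 0: −T_A·cos70° + T_B·cos80° = 0 → T_B = 1.96962·T_A.
ΣF_y = 0: T_A·sin70° + T_B·sin80° = 370.
Substitute: T_A·(0.939693 + 1.96962·0.984808) = 370 → T_A = 128.499 ≈ 128.5 N.
Then T_B = 1.96962 × 128.499 = 253.1 N.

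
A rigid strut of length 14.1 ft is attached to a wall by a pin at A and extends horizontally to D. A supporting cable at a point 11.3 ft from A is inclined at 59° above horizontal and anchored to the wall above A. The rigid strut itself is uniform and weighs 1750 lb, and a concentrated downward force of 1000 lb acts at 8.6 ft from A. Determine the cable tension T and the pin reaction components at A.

ΣM about A: T·sin59°·11.3 − 1750·7.05 − 1000·8.6 = 0 → T = 20937.5/(11.3·0.857167) = 2161.63 ≈ 2162 lb.
ΣF_x = 0: A_x − T·cos59° = 0 → A_x = 2161.63 × 0.515038 = 1113 lb.
ΣF_y = 0: A_y + T·sin59° − 1750 − 1000 = 0 → A_y = 2750 − 2161.63 × 0.857167 = 897.1 lb.

T = 2162 lb, A_x = 1113 lb, A_y = 897.1 lb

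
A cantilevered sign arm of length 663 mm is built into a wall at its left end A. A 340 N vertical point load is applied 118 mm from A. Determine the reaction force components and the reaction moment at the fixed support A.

ΣF_x = 0: A_x = 0.
ΣF_y = 0: A_y − 340 = 0 → A_y = 340.0 N.
ΣM about A: M_A − 340·118 = 0 → M_A = 40120 N·mm.

A_x = 0, A_y = 340.0 N, M_A = 40120 N·mm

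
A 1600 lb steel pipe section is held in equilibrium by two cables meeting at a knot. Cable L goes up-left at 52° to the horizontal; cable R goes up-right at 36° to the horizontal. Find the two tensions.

ΣF_x = 0: −T_L·cos52° + T_R·cos36° = 0 → T_R = 0.760999·T_L.
ΣF_y = 0: T_L·sin52° + T_R·sin36° = 1600.
Substitute: T_L·(0.788011 + 0.760999·0.587785) = 1600 → T_L = 1295.22 ≈ 1295 lb.
Then T_R = 0.760999 × 1295.22 = 985.7 lb.

T_L = 1295 lb, T_R = 985.7 lb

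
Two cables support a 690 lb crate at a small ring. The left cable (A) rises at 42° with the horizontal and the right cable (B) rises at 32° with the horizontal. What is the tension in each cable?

T_A = 608.7 lb, T_B = 533.4 lb

ΣF_x = 0: −T_A·cos42° + T_B·cos32° = 0 → T_B = 0.8763·T_A.
ΣF_y = 0: T_A·sin42° + T_B·sin32° = 690.
Substitute: T_A·(0.669131 + 0.8763·0.529919) = 690 → T_A = 608.735 ≈ 608.7 lb.
Then T_B = 0.8763 × 608.735 = 533.4 lb.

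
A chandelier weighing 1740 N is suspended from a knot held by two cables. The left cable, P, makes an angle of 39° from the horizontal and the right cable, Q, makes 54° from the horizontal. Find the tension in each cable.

ΣF_x = 0: −T_P·cos39° + T_Q·cos54° = 0 → T_Q = 1.32216·T_P.
ΣF_y = 0: T_P·sin39° + T_Q·sin54° = 1740.
Substitute: T_P·(0.62932 + 1.32216·0.809017) = 1740 → T_P = 1024.15 ≈ 1024 N.
Then T_Q = 1.32216 × 1024.15 = 1354 N.

T_P = 1024 N, T_Q = 1354 N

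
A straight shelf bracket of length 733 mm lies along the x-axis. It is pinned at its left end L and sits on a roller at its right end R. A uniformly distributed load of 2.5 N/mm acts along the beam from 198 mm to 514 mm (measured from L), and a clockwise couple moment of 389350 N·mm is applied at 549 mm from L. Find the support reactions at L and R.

L_x = 0, L_y = -124.9 N, R_y = 914.9 N

Resultant of the distributed load: 2.5 × 316 = 790 N at 356 mm from L.
ΣM about L: R_y·733 − (2.5·316)·356 − 389350 = 0 → R_y = 670590/733 = 914.857 ≈ 914.9 N.
ΣF_y = 0: L_y + 914.857 − 2.5·316 = 0 → L_y = -124.9 N.
ΣF_x = 0: no horizontal applied forces, so L_x = 0.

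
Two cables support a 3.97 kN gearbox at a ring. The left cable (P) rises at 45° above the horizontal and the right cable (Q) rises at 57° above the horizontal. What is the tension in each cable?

T_P = 2.211 kN, T_Q = 2.870 kN

ΣF_x = 0: −T_P·cos45° + T_Q·cos57° = 0 → T_Q = 1.2983·T_P.
ΣF_y = 0: T_P·sin45° + T_Q·sin57° = 3.97.
Substitute: T_P·(0.707107 + 1.2983·0.838671) = 3.97 → T_P = 2.21052 ≈ 2.211 kN.
Then T_Q = 1.2983 × 2.21052 = 2.870 kN.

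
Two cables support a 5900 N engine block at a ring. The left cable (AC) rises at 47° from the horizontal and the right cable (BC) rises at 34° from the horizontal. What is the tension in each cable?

T_AC = 4952 N, T_BC = 4074 N

ΣF_x = 0: −T_AC·cos47° + T_BC·cos34° = 0 → T_BC = 0.822639·T_AC.
ΣF_y = 0: T_AC·sin47° + T_BC·sin34° = 5900.
Substitute: T_AC·(0.731354 + 0.822639·0.559193) = 5900 → T_AC = 4952.29 ≈ 4952 N.
Then T_BC = 0.822639 × 4952.29 = 4074 N.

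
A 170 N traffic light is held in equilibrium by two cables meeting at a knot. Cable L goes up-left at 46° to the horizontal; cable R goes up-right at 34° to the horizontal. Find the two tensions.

ΣF_x = 0: −T_L·cos46° + T_R·cos34° = 0 → T_R = 0.837909·T_L.
ΣF_y = 0: T_L·sin46° + T_R·sin34° = 170.
Substitute: T_L·(0.71934 + 0.837909·0.559193) = 170 → T_L = 143.111 ≈ 143.1 N.
Then T_R = 0.837909 × 143.111 = 119.9 N.

T_L = 143.1 N, T_R = 119.9 N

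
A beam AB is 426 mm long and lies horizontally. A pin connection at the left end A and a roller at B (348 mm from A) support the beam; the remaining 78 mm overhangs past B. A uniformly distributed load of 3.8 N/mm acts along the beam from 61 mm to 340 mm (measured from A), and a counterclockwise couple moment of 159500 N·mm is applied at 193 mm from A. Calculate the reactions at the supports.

Resultant of the distributed load: 3.8 × 279 = 1060.2 N at 200.5 mm from A.
Moments about A: B_y·348 − (3.8·279)·200.5 + 159500 = 0 → B_y = 53070.1/348 = 152.5 N.
ΣF_y = 0: A_y + 152.5 − 3.8·279 = 0 → A_y = 907.7 N.
ΣF_x = 0: no horizontal applied forces, so A_x = 0.

A_x = 0, A_y = 907.7 N, B_y = 152.5 N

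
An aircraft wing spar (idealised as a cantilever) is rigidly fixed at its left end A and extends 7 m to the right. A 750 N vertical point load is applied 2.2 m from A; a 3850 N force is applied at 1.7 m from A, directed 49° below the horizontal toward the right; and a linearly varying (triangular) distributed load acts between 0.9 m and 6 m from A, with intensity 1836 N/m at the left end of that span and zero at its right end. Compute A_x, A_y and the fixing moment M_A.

A_x = -2526 N, A_y = 8337 N, M_A = 18760 N·m

Resultant of the triangular load: ½ × 1836 × 5.1 = 4681.8 N, acting at 2.6 m from A (one-third of the span from the peak).
ΣF_x = 0: A_x + 3850·cos49° = 0 → A_x = -2526 N.
ΣF_y = 0: A_y − 750 − 3850·sin49° − ½·1836·5.1 = 0 → A_y = 8337 N.
ΣM about A: M_A − 750·2.2 − 3850·sin49°·1.7 − (½·1836·5.1)·2.6 = 0 → M_A = 18760 N·m.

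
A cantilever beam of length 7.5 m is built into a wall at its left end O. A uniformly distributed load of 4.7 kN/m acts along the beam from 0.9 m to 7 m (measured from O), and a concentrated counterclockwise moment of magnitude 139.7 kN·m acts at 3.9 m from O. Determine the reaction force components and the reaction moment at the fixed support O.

O_x = 0, O_y = 28.67 kN, M_O = -26.45 kN·m

Resultant of the distributed load: 4.7 × 6.1 = 28.67 kN at 3.95 m from O.
ΣF_x = 0: O_x = 0.
ΣF_y = 0: O_y − 4.7·6.1 = 0 → O_y = 28.67 kN.
ΣM about O: M_O − (4.7·6.1)·3.95 + 139.7 = 0 → M_O = -26.45 kN·m.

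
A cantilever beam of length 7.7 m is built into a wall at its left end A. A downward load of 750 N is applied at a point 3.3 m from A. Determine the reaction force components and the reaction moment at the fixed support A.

A_x = 0, A_y = 750.0 N, M_A = 2475 N·m

ΣF_x = 0: A_x = 0.
ΣF_y = 0: A_y − 750 = 0 → A_y = 750.0 N.
ΣM about A: M_A − 750·3.3 = 0 → M_A = 2475 N·m.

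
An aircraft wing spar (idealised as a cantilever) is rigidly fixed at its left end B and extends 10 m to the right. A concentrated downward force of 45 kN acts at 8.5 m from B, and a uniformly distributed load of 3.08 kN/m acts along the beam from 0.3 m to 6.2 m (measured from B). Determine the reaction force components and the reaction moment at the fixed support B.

Resultant of the distributed load: 3.08 × 5.9 = 18.172 kN at 3.25 m from B.
ΣF_x = 0: B_x = 0.
ΣF_y = 0: B_y − 45 − 3.08·5.9 = 0 → B_y = 63.17 kN.
ΣM about B: M_B − 45·8.5 − (3.08·5.9)·3.25 = 0 → M_B = 441.6 kN·m.

B_x = 0, B_y = 63.17 kN, M_B = 441.6 kN·m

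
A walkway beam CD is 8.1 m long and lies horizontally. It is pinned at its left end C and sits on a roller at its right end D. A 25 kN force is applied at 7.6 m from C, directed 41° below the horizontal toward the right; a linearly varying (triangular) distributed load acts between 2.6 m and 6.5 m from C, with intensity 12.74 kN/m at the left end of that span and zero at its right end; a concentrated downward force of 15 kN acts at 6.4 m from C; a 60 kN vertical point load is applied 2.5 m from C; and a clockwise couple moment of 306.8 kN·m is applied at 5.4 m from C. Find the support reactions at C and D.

C_x = -18.87 kN, C_y = 20.65 kN, D_y = 95.60 kN

Resultant of the triangular load: ½ × 12.74 × 3.9 = 24.843 kN, acting at 3.9 m from C (one-third of the span from the peak).
Taking moments about C: D_y·8.1 − 25·sin41°·7.6 − (½·12.74·3.9)·3.9 − 15·6.4 − 60·2.5 − 306.8 = 0 → D_y = 774.339/8.1 = 95.5974 ≈ 95.60 kN.
ΣF_y = 0: C_y + 95.5974 − 25·sin41° − ½·12.74·3.9 − 15 − 60 = 0 → C_y = 20.65 kN.
ΣF_x = 0: C_x + 25·cos41° = 0 → C_x = -18.87 kN.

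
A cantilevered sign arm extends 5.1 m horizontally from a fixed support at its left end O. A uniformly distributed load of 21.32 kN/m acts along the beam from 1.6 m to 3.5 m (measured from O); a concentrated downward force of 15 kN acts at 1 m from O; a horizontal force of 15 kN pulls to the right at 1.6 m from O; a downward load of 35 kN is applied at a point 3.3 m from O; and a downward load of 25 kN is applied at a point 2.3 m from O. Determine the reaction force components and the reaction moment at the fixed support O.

O_x = -15.00 kN, O_y = 115.5 kN, M_O = 291.3 kN·m

Resultant of the distributed load: 21.32 × 1.9 = 40.508 kN at 2.55 m from O.
ΣF_x = 0: O_x + 15 = 0 → O_x = -15.00 kN.
ΣF_y = 0: O_y − 21.32·1.9 − 15 − 35 − 25 = 0 → O_y = 115.5 kN.
ΣM about O: M_O − (21.32·1.9)·2.55 − 15·1 − 35·3.3 − 25·2.3 = 0 → M_O = 291.3 kN·m.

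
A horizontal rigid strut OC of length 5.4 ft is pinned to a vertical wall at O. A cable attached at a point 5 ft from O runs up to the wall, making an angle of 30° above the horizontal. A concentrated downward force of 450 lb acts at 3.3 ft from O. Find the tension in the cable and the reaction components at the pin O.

ΣM about O: T·sin30°·5 − 450·3.3 = 0 → T = 1485/(5·0.5) = 594.0 lb.
ΣF_x = 0: O_x − T·cos30° = 0 → O_x = 594 × 0.866025 = 514.4 lb.
ΣF_y = 0: O_y + T·sin30° − 450 = 0 → O_y = 450 − 594 × 0.5 = 153.0 lb.

T = 594.0 lb, O_x = 514.4 lb, O_y = 153.0 lb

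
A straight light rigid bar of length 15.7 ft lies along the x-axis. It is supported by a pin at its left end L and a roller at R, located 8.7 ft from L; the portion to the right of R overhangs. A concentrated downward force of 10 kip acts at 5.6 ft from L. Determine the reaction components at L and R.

ΣM about L: R_y·8.7 − 10·5.6 = 0 → R_y = 56/8.7 = 6.43678 ≈ 6.437 kip.
ΣF_y = 0: L_y + 6.43678 − 10 = 0 → L_y = 3.563 kip.
ΣF_x = 0: no horizontal applied forces, so L_x = 0.

L_x = 0, L_y = 3.563 kip, R_y = 6.437 kip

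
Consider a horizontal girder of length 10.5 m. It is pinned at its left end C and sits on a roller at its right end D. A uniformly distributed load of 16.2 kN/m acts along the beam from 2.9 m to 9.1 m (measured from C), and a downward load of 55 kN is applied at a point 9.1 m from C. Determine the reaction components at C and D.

Resultant of the distributed load: 16.2 × 6.2 = 100.44 kN at 6 m from C.
ΣM about C: D_y·10.5 − (16.2·6.2)·6 − 55·9.1 = 0 → D_y = 1103.14/10.5 = 105.061 ≈ 105.1 kN.
ΣF_y = 0: C_y + 105.061 − 16.2·6.2 − 55 = 0 → C_y = 50.38 kN.
ΣF_x = 0: no horizontal applied forces, so C_x = 0.

C_x = 0, C_y = 50.38 kN, D_y = 105.1 kN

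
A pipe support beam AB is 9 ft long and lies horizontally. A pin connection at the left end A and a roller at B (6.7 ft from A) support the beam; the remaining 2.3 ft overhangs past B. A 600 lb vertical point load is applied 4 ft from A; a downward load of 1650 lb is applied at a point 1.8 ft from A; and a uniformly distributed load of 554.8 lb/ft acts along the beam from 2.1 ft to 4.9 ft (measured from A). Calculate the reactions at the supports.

Resultant of the distributed load: 554.8 × 2.8 = 1553.44 lb at 3.5 ft from A.
Moments about A: B_y·6.7 − 600·4 − 1650·1.8 − (554.8·2.8)·3.5 = 0 → B_y = 10807.04/6.7 = 1612.99 ≈ 1613 lb.
ΣF_y = 0: A_y + 1612.99 − 600 − 1650 − 554.8·2.8 = 0 → A_y = 2190 lb.
ΣF_x = 0: no horizontal applied forces, so A_x = 0.

A_x = 0, A_y = 2190 lb, B_y = 1613 lb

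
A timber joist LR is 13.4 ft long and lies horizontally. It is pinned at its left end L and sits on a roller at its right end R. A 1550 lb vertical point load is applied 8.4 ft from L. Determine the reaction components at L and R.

Moments about L: R_y·13.4 − 1550·8.4 = 0 → R_y = 13020/13.4 = 971.642 ≈ 971.6 lb.
ΣF_y = 0: L_y + 971.642 − 1550 = 0 → L_y = 578.4 lb.
ΣF_x = 0: no horizontal applied forces, so L_x = 0.

L_x = 0, L_y = 578.4 lb, R_y = 971.6 lb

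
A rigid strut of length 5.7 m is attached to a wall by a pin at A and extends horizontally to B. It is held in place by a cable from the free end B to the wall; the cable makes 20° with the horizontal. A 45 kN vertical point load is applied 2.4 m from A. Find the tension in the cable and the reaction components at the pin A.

T = 55.40 kN, A_x = 52.06 kN, A_y = 26.05 kN

ΣM about A: T·sin20°·5.7 − 45·2.4 = 0 → T = 108/(5.7·0.34202) = 55.3984 ≈ 55.40 kN.
ΣF_x = 0: A_x − T·cos20° = 0 → A_x = 55.3984 × 0.939693 = 52.06 kN.
ΣF_y = 0: A_y + T·sin20° − 45 = 0 → A_y = 45 − 55.3984 × 0.34202 = 26.05 kN.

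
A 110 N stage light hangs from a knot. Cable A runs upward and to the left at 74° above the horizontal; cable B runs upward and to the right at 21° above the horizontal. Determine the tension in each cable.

T_A = 103.1 N, T_B = 30.44 N

ΣF_x = 0: −T_A·cos74° + T_B·cos21° = 0 → T_B = 0.295248·T_A.
ΣF_y = 0: T_A·sin74° + T_B·sin21° = 110.
Substitute: T_A·(0.961262 + 0.295248·0.358368) = 110 → T_A = 103.086 ≈ 103.1 N.
Then T_B = 0.295248 × 103.086 = 30.44 N.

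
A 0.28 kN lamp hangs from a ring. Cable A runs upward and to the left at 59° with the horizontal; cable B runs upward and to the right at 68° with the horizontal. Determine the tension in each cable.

T_A = 0.1313 kN, T_B = 0.1806 kN

ΣF_x = 0: −T_A·cos59° + T_B·cos68° = 0 → T_B = 1.37488·T_A.
ΣF_y = 0: T_A·sin59° + T_B·sin68° = 0.28.
Substitute: T_A·(0.857167 + 1.37488·0.927184) = 0.28 → T_A = 0.131336 ≈ 0.1313 kN.
Then T_B = 1.37488 × 0.131336 = 0.1806 kN.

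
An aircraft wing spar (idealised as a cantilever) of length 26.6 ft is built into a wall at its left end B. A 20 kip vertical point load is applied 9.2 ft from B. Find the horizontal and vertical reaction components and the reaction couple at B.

ΣF_x = 0: B_x = 0.
ΣF_y = 0: B_y − 20 = 0 → B_y = 20.00 kip.
ΣM about B: M_B − 20·9.2 = 0 → M_B = 184.0 kip·ft.

B_x = 0, B_y = 20.00 kip, M_B = 184.0 kip·ft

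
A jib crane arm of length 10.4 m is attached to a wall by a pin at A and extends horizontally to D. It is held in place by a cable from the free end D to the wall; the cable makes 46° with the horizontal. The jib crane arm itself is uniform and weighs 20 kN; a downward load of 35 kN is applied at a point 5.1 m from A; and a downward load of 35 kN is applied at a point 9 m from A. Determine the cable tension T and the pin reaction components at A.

T = 79.87 kN, A_x = 55.48 kN, A_y = 32.55 kN

ΣM about A: T·sin46°·10.4 − 20·5.2 − 35·5.1 − 35·9 = 0 → T = 597.5/(10.4·0.71934) = 79.8675 ≈ 79.87 kN.
ΣF_x = 0: A_x − T·cos46° = 0 → A_x = 79.8675 × 0.694658 = 55.48 kN.
ΣF_y = 0: A_y + T·sin46° − 20 − 35 − 35 = 0 → A_y = 90 − 79.8675 × 0.71934 = 32.55 kN.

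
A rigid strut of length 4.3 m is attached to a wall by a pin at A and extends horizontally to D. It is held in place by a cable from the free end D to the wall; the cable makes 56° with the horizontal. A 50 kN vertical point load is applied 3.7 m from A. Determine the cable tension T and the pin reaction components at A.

ΣM about A: T·sin56°·4.3 − 50·3.7 = 0 → T = 185/(4.3·0.829038) = 51.8954 ≈ 51.90 kN.
ΣF_x = 0: A_x − T·cos56° = 0 → A_x = 51.8954 × 0.559193 = 29.02 kN.
ΣF_y = 0: A_y + T·sin56° − 50 = 0 → A_y = 50 − 51.8954 × 0.829038 = 6.977 kN.

T = 51.90 kN, A_x = 29.02 kN, A_y = 6.977 kN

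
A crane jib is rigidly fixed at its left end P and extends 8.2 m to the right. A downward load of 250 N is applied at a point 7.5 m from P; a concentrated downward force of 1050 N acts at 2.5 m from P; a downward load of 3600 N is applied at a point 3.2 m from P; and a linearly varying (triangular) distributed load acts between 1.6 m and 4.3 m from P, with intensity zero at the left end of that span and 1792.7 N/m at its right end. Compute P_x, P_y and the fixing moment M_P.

P_x = 0, P_y = 7320 N, M_P = 24250 N·m

Resultant of the triangular load: ½ × 1792.7 × 2.7 = 2420.145 N, acting at 3.4 m from P (one-third of the span from the peak).
ΣF_x = 0: P_x = 0.
ΣF_y = 0: P_y − 250 − 1050 − 3600 − ½·1792.7·2.7 = 0 → P_y = 7320 N.
ΣM about P: M_P − 250·7.5 − 1050·2.5 − 3600·3.2 − (½·1792.7·2.7)·3.4 = 0 → M_P = 24250 N·m.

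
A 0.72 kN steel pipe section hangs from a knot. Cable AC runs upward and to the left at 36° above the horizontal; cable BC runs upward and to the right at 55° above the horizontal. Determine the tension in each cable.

ΣF_x = 0: −T_AC·cos36° + T_BC·cos55° = 0 → T_BC = 1.41048·T_AC.
ΣF_y = 0: T_AC·sin36° + T_BC·sin55° = 0.72.
Substitute: T_AC·(0.587785 + 1.41048·0.819152) = 0.72 → T_AC = 0.413038 ≈ 0.4130 kN.
Then T_BC = 1.41048 × 0.413038 = 0.5826 kN.

T_AC = 0.4130 kN, T_BC = 0.5826 kN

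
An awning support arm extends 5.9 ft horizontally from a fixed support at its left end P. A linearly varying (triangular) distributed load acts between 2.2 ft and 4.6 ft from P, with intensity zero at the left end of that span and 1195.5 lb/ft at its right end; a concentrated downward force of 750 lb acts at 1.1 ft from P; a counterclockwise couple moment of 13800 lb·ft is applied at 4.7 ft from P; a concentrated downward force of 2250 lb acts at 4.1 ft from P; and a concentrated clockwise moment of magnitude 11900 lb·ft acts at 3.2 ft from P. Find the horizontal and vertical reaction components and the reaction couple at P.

Resultant of the triangular load: ½ × 1195.5 × 2.4 = 1434.6 lb, acting at 3.8 ft from P (one-third of the span from the peak).
ΣF_x = 0: P_x = 0.
ΣF_y = 0: P_y − ½·1195.5·2.4 − 750 − 2250 = 0 → P_y = 4435 lb.
ΣM about P: M_P − (½·1195.5·2.4)·3.8 − 750·1.1 + 13800 − 2250·4.1 − 11900 = 0 → M_P = 13600 lb·ft.

P_x = 0, P_y = 4435 lb, M_P = 13600 lb·ft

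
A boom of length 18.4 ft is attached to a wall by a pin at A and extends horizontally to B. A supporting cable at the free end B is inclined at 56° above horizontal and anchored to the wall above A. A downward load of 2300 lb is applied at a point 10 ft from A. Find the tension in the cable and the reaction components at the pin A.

ΣM about A: T·sin56°·18.4 − 2300·10 = 0 → T = 23000/(18.4·0.829038) = 1507.77 ≈ 1508 lb.
ΣF_x = 0: A_x − T·cos56° = 0 → A_x = 1507.77 × 0.559193 = 843.1 lb.
ΣF_y = 0: A_y + T·sin56° − 2300 = 0 → A_y = 2300 − 1507.77 × 0.829038 = 1050 lb.

T = 1508 lb, A_x = 843.1 lb, A_y = 1050 lb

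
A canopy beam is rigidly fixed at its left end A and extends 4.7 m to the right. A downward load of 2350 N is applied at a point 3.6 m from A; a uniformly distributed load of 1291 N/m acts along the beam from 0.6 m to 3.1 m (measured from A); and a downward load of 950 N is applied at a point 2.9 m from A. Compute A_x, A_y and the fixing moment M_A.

Resultant of the distributed load: 1291 × 2.5 = 3227.5 N at 1.85 m from A.
ΣF_x = 0: A_x = 0.
ΣF_y = 0: A_y − 2350 − 1291·2.5 − 950 = 0 → A_y = 6528 N.
ΣM about A: M_A − 2350·3.6 − (1291·2.5)·1.85 − 950·2.9 = 0 → M_A = 17190 N·m.

A_x = 0, A_y = 6528 N, M_A = 17190 N·m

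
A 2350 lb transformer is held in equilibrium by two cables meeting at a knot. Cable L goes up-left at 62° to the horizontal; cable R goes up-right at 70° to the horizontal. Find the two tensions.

T_L = 1082 lb, T_R = 1485 lb

ΣF_x = 0: −T_L·cos62° + T_R·cos70° = 0 → T_R = 1.37264·T_L.
ΣF_y = 0: T_L·sin62° + T_R·sin70° = 2350.
Substitute: T_L·(0.882948 + 1.37264·0.939693) = 2350 → T_L = 1081.55 ≈ 1082 lb.
Then T_R = 1.37264 × 1081.55 = 1485 lb.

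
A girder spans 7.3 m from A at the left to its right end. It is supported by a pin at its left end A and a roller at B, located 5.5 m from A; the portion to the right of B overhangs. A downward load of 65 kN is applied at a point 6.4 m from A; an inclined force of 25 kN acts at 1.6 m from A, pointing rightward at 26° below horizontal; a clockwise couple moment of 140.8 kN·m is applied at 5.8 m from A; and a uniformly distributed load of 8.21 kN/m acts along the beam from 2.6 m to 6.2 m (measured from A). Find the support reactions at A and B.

A_x = -22.47 kN, A_y = -22.55 kN, B_y = 128.1 kN

Resultant of the distributed load: 8.21 × 3.6 = 29.556 kN at 4.4 m from A.
ΣM about A: B_y·5.5 − 65·6.4 − 25·sin26°·1.6 − 140.8 − (8.21·3.6)·4.4 = 0 → B_y = 704.381/5.5 = 128.069 ≈ 128.1 kN.
ΣF_y = 0: A_y + 128.069 − 65 − 25·sin26° − 8.21·3.6 = 0 → A_y = -22.55 kN.
ΣF_x = 0: A_x + 25·cos26° = 0 → A_x = -22.47 kN.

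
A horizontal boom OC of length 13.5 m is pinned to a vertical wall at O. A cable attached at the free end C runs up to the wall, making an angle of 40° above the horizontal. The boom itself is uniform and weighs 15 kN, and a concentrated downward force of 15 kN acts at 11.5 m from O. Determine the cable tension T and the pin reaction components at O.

T = 31.55 kN, O_x = 24.17 kN, O_y = 9.722 kN

ΣM about O: T·sin40°·13.5 − 15·6.75 − 15·11.5 = 0 → T = 273.75/(13.5·0.642788) = 31.5466 ≈ 31.55 kN.
ΣF_x = 0: O_x − T·cos40° = 0 → O_x = 31.5466 × 0.766044 = 24.17 kN.
ΣF_y = 0: O_y + T·sin40° − 15 − 15 = 0 → O_y = 30 − 31.5466 × 0.642788 = 9.722 kN.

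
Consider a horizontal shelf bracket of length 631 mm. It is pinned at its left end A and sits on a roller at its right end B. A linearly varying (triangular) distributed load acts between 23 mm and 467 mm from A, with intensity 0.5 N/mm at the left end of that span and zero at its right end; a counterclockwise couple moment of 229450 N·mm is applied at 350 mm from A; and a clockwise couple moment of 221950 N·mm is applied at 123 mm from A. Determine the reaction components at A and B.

A_x = 0, A_y = 92.81 N, B_y = 18.19 N

Resultant of the triangular load: ½ × 0.5 × 444 = 111 N, acting at 171 mm from A (one-third of the span from the peak).
ΣM about A: B_y·631 − (½·0.5·444)·171 + 229450 − 221950 = 0 → B_y = 11481/631 = 18.1949 ≈ 18.19 N.
ΣF_y = 0: A_y + 18.1949 − ½·0.5·444 = 0 → A_y = 92.81 N.
ΣF_x = 0: no horizontal applied forces, so A_x = 0.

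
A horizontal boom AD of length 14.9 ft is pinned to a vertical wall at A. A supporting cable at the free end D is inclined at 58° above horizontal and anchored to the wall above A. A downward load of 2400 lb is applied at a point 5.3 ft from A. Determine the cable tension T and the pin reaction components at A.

T = 1007 lb, A_x = 533.4 lb, A_y = 1546 lb

ΣM about A: T·sin58°·14.9 − 2400·5.3 = 0 → T = 12720/(14.9·0.848048) = 1006.65 ≈ 1007 lb.
ΣF_x = 0: A_x − T·cos58° = 0 → A_x = 1006.65 × 0.529919 = 533.4 lb.
ΣF_y = 0: A_y + T·sin58° − 2400 = 0 → A_y = 2400 − 1006.65 × 0.848048 = 1546 lb.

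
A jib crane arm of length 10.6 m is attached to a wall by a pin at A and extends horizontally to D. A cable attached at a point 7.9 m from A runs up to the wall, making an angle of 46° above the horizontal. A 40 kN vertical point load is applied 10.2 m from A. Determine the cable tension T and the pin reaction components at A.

ΣM about A: T·sin46°·7.9 − 40·10.2 = 0 → T = 408/(7.9·0.71934) = 71.7958 ≈ 71.80 kN.
ΣF_x = 0: A_x − T·cos46° = 0 → A_x = 71.7958 × 0.694658 = 49.87 kN.
ΣF_y = 0: A_y + T·sin46° − 40 = 0 → A_y = 40 − 71.7958 × 0.71934 = -11.65 kN.

T = 71.80 kN, A_x = 49.87 kN, A_y = -11.65 kN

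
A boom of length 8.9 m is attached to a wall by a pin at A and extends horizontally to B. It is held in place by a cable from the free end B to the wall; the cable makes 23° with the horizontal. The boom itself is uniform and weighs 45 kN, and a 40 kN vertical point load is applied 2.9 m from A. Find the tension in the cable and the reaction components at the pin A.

ΣM about A: T·sin23°·8.9 − 45·4.45 − 40·2.9 = 0 → T = 316.25/(8.9·0.390731) = 90.9416 ≈ 90.94 kN.
ΣF_x = 0: A_x − T·cos23° = 0 → A_x = 90.9416 × 0.920505 = 83.71 kN.
ΣF_y = 0: A_y + T·sin23° − 45 − 40 = 0 → A_y = 85 − 90.9416 × 0.390731 = 49.47 kN.

T = 90.94 kN, A_x = 83.71 kN, A_y = 49.47 kN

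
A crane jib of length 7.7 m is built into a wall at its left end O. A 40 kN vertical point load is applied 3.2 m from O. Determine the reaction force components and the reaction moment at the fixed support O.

O_x = 0, O_y = 40.00 kN, M_O = 128.0 kN·m

ΣF_x = 0: O_x = 0.
ΣF_y = 0: O_y − 40 = 0 → O_y = 40.00 kN.
ΣM about O: M_O − 40·3.2 = 0 → M_O = 128.0 kN·m.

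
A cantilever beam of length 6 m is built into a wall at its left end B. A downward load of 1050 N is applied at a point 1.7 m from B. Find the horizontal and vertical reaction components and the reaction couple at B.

ΣF_x = 0: B_x = 0.
ΣF_y = 0: B_y − 1050 = 0 → B_y = 1050 N.
ΣM about B: M_B − 1050·1.7 = 0 → M_B = 1785 N·m.

B_x = 0, B_y = 1050 N, M_B = 1785 N·m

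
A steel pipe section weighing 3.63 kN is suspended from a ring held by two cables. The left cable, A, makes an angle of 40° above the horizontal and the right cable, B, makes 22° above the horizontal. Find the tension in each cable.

ΣF_x = 0: −T_A·cos40° + T_B·cos22° = 0 → T_B = 0.826206·T_A.
ΣF_y = 0: T_A·sin40° + T_B·sin22° = 3.63.
Substitute: T_A·(0.642788 + 0.826206·0.374607) = 3.63 → T_A = 3.81186 ≈ 3.812 kN.
Then T_B = 0.826206 × 3.81186 = 3.149 kN.

T_A = 3.812 kN, T_B = 3.149 kN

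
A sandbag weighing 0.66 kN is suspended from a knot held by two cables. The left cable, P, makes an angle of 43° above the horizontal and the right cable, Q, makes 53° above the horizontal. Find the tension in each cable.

T_P = 0.3994 kN, T_Q = 0.4854 kN

ΣF_x = 0: −T_P·cos43° + T_Q·cos53° = 0 → T_Q = 1.21525·T_P.
ΣF_y = 0: T_P·sin43° + T_Q·sin53° = 0.66.
Substitute: T_P·(0.681998 + 1.21525·0.798636) = 0.66 → T_P = 0.399385 ≈ 0.3994 kN.
Then T_Q = 1.21525 × 0.399385 = 0.4854 kN.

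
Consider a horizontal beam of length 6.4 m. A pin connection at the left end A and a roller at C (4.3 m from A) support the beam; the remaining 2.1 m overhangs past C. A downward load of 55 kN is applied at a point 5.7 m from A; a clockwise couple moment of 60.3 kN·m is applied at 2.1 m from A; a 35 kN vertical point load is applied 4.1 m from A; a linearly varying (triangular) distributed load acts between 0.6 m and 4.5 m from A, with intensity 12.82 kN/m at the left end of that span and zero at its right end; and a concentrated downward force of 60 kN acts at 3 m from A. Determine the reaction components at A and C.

Resultant of the triangular load: ½ × 12.82 × 3.9 = 24.999 kN, acting at 1.9 m from A (one-third of the span from the peak).
ΣM about A: C_y·4.3 − 55·5.7 − 60.3 − 35·4.1 − (½·12.82·3.9)·1.9 − 60·3 = 0 → C_y = 744.7981/4.3 = 173.209 ≈ 173.2 kN.
ΣF_y = 0: A_y + 173.209 − 55 − 35 − ½·12.82·3.9 − 60 = 0 → A_y = 1.790 kN.
ΣF_x = 0: no horizontal applied forces, so A_x = 0.

A_x = 0, A_y = 1.790 kN, C_y = 173.2 kN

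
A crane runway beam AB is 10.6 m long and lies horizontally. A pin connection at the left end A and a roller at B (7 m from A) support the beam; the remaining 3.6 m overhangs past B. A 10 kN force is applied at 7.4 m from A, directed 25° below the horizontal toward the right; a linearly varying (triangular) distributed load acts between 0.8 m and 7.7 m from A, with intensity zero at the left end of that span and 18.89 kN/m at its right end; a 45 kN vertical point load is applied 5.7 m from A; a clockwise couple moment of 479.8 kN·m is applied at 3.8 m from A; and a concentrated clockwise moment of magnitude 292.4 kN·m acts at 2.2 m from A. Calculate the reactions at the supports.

A_x = -9.063 kN, A_y = -87.30 kN, B_y = 201.7 kN

Resultant of the triangular load: ½ × 18.89 × 6.9 = 65.1705 kN, acting at 5.4 m from A (one-third of the span from the peak).
Moments about A: B_y·7 − 10·sin25°·7.4 − (½·18.89·6.9)·5.4 − 45·5.7 − 479.8 − 292.4 = 0 → B_y = 1411.89/7 = 201.699 ≈ 201.7 kN.
ΣF_y = 0: A_y + 201.699 − 10·sin25° − ½·18.89·6.9 − 45 = 0 → A_y = -87.30 kN.
ΣF_x = 0: A_x + 10·cos25° = 0 → A_x = -9.063 kN.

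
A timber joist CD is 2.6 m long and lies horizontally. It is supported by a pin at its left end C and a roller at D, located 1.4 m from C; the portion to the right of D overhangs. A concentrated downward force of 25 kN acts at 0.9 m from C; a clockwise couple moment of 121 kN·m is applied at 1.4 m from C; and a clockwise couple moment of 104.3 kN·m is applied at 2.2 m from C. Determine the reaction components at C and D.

Moments about C: D_y·1.4 − 25·0.9 − 121 − 104.3 = 0 → D_y = 247.8/1.4 = 177.0 kN.
ΣF_y = 0: C_y + 177 − 25 = 0 → C_y = -152.0 kN.
ΣF_x = 0: no horizontal applied forces, so C_x = 0.

C_x = 0, C_y = -152.0 kN, D_y = 177.0 kN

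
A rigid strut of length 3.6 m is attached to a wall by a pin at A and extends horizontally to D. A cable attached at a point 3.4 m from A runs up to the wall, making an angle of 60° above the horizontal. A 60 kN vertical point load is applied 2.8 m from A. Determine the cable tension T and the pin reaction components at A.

T = 57.06 kN, A_x = 28.53 kN, A_y = 10.59 kN

ΣM about A: T·sin60°·3.4 − 60·2.8 = 0 → T = 168/(3.4·0.866025) = 57.0558 ≈ 57.06 kN.
ΣF_x = 0: A_x − T·cos60° = 0 → A_x = 57.0558 × 0.5 = 28.53 kN.
ΣF_y = 0: A_y + T·sin60° − 60 = 0 → A_y = 60 − 57.0558 × 0.866025 = 10.59 kN.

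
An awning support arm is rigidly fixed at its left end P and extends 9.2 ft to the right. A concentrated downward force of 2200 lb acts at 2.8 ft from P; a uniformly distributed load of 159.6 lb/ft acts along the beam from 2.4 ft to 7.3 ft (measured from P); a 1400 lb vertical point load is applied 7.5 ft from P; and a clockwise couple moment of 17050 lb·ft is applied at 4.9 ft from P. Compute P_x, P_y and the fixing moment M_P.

Resultant of the distributed load: 159.6 × 4.9 = 782.04 lb at 4.85 ft from P.
ΣF_x = 0: P_x = 0.
ΣF_y = 0: P_y − 2200 − 159.6·4.9 − 1400 = 0 → P_y = 4382 lb.
ΣM about P: M_P − 2200·2.8 − (159.6·4.9)·4.85 − 1400·7.5 − 17050 = 0 → M_P = 37500 lb·ft.

P_x = 0, P_y = 4382 lb, M_P = 37500 lb·ft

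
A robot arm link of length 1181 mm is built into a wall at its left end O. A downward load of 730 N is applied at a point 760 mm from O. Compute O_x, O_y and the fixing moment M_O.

O_x = 0, O_y = 730.0 N, M_O = 554800 N·mm

ΣF_x = 0: O_x = 0.
ΣF_y = 0: O_y − 730 = 0 → O_y = 730.0 N.
ΣM about O: M_O − 730·760 = 0 → M_O = 554800 N·mm.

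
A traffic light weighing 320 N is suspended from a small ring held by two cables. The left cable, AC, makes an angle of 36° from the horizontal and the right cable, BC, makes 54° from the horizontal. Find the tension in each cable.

ΣF_x = 0: −T_AC·cos36° + T_BC·cos54° = 0 → T_BC = 1.37638·T_AC.
ΣF_y = 0: T_AC·sin36° + T_BC·sin54° = 320.
Substitute: T_AC·(0.587785 + 1.37638·0.809017) = 320 → T_AC = 188.091 ≈ 188.1 N.
Then T_BC = 1.37638 × 188.091 = 258.9 N.

T_AC = 188.1 N, T_BC = 258.9 N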